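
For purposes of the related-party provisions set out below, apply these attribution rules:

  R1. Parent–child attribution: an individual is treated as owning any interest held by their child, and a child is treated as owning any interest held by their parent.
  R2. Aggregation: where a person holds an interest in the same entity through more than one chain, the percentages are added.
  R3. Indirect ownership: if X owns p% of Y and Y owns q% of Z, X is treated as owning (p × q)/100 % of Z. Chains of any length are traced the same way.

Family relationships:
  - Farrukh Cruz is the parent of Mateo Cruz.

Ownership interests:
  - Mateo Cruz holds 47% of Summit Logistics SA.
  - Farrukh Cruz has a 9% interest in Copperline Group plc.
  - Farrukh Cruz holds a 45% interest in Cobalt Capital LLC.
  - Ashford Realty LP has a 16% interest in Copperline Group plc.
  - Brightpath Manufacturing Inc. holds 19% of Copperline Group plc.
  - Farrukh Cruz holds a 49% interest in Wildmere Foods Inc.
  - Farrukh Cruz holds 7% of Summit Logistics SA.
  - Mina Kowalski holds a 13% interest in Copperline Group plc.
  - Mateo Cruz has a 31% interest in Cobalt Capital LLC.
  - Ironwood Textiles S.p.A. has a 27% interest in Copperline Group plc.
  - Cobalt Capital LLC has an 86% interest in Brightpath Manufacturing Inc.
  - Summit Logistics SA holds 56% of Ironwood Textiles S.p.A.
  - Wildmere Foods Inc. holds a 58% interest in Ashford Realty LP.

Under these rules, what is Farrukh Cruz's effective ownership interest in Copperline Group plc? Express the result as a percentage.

By parent–child attribution (R1), Farrukh Cruz is treated as also owning Mateo Cruz's interest in Cobalt Capital LLC, giving 45% + 31% = 76%.
By parent–child attribution (R1), Farrukh Cruz is treated as also owning Mateo Cruz's interest in Summit Logistics SA, giving 7% + 47% = 54%.
Chain via Cobalt Capital LLC → Brightpath Manufacturing Inc. (R3): 76% × 86% × 19% = 12.4184% of Copperline Group plc.
Chain via Wildmere Foods Inc. → Ashford Realty LP (R3): 49% × 58% × 16% = 4.5472% of Copperline Group plc.
Chain via Summit Logistics SA → Ironwood Textiles S.p.A. (R3): 54% × 56% × 27% = 8.1648% of Copperline Group plc.
Direct interest in Copperline Group plc: 9%.
Aggregating (R2): 12.4184% + 4.5472% + 8.1648% + 9% = 34.1304%.

34.1304%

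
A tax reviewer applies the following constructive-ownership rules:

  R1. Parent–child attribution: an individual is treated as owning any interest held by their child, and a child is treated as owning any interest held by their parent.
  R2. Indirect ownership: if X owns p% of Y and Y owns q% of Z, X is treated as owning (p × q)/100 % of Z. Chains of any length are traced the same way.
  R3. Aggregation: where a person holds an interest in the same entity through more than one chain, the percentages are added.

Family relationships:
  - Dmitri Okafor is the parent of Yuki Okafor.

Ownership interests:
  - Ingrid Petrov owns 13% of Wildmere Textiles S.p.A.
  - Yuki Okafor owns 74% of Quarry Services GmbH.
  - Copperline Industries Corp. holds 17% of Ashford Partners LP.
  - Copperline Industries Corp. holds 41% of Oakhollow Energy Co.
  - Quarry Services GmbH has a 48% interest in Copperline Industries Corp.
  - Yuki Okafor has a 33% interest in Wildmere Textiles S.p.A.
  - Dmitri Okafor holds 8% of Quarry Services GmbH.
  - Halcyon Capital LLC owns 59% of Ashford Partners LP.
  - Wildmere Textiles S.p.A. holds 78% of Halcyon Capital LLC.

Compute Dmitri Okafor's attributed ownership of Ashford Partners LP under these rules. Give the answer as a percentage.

21.8778%

By parent–child attribution (R1), Dmitri Okafor is treated as also owning Yuki Okafor's interest in Quarry Services GmbH, giving 8% + 74% = 82%.
By parent–child attribution (R1), Dmitri Okafor is treated as owning Yuki Okafor's 33% interest in Wildmere Textiles S.p.A.
Chain via Quarry Services GmbH → Copperline Industries Corp. (R2): 82% × 48% × 17% = 6.6912% of Ashford Partners LP.
Chain via Wildmere Textiles S.p.A. → Halcyon Capital LLC (R2): 33% × 78% × 59% = 15.1866% of Ashford Partners LP.
Aggregating (R3): 6.6912% + 15.1866% = 21.8778%.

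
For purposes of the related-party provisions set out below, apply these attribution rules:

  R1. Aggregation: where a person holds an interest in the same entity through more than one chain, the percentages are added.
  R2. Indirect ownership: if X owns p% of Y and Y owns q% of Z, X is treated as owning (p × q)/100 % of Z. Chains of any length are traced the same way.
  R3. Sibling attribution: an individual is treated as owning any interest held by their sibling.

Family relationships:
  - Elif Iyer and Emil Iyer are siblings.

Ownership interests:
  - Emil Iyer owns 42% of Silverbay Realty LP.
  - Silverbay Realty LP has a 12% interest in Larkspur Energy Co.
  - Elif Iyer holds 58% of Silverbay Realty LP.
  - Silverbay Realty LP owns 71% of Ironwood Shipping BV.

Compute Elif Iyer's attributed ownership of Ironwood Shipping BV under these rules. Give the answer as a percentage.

By sibling attribution (R3), Elif Iyer is treated as also owning Emil Iyer's interest in Silverbay Realty LP, giving 58% + 42% = 100%.
Chain via Silverbay Realty LP (R2): 100% × 71% = 71% of Ironwood Shipping BV.

71%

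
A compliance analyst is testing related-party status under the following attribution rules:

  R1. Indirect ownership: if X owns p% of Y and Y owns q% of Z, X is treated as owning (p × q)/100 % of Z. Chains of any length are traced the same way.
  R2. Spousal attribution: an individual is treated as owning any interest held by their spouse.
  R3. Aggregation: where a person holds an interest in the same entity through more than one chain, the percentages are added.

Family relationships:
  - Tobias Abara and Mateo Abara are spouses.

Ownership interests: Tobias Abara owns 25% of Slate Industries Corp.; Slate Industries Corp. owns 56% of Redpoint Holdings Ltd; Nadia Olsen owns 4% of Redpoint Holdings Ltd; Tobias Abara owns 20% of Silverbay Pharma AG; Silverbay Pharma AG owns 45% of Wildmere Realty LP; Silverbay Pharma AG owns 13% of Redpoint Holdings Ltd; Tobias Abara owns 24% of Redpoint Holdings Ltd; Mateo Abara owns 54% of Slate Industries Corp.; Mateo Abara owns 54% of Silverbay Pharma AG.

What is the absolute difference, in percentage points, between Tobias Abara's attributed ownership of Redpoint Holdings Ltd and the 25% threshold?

By spousal attribution (R2), Tobias Abara is treated as also owning Mateo Abara's interest in Silverbay Pharma AG, giving 20% + 54% = 74%.
By spousal attribution (R2), Tobias Abara is treated as also owning Mateo Abara's interest in Slate Industries Corp, giving 25% + 54% = 79%.
Chain via Silverbay Pharma AG (R1): 74% × 13% = 9.62% of Redpoint Holdings Ltd.
Chain via Slate Industries Corp. (R1): 79% × 56% = 44.24% of Redpoint Holdings Ltd.
Direct interest in Redpoint Holdings Ltd: 24%.
Aggregating (R3): 9.62% + 44.24% + 24% = 77.86%.
77.86% exceeds the 25% threshold by 52.86 percentage points.

52.86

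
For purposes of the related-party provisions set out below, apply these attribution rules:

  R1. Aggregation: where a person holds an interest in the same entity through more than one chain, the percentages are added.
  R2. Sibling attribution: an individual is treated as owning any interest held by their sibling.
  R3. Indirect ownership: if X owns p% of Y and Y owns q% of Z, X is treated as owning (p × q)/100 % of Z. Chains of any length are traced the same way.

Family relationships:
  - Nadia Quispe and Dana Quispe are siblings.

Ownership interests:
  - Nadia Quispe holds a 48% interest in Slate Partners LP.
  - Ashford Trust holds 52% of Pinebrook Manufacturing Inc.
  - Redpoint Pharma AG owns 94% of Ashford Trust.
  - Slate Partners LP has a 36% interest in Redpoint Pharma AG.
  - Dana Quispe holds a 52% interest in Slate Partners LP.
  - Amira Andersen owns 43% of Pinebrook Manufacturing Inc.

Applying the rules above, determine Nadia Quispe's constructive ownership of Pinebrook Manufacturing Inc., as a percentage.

17.5968%

By sibling attribution (R2), Nadia Quispe is treated as also owning Dana Quispe's interest in Slate Partners LP, giving 48% + 52% = 100%.
Chain via Slate Partners LP → Redpoint Pharma AG → Ashford Trust (R3): 100% × 36% × 94% × 52% = 17.5968% of Pinebrook Manufacturing Inc.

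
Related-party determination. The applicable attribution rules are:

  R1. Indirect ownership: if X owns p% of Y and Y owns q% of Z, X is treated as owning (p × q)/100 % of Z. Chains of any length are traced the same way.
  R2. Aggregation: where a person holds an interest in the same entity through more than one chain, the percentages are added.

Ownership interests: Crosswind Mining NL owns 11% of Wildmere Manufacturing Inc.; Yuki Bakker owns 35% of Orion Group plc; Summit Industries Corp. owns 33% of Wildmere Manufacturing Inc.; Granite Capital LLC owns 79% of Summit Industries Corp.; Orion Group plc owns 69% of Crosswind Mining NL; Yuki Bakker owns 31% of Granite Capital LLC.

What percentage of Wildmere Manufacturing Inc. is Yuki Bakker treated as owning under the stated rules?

10.7382%

Chain via Granite Capital LLC → Summit Industries Corp. (R1): 31% × 79% × 33% = 8.0817% of Wildmere Manufacturing Inc.
Chain via Orion Group plc → Crosswind Mining NL (R1): 35% × 69% × 11% = 2.6565% of Wildmere Manufacturing Inc.
Aggregating (R2): 8.0817% + 2.6565% = 10.7382%.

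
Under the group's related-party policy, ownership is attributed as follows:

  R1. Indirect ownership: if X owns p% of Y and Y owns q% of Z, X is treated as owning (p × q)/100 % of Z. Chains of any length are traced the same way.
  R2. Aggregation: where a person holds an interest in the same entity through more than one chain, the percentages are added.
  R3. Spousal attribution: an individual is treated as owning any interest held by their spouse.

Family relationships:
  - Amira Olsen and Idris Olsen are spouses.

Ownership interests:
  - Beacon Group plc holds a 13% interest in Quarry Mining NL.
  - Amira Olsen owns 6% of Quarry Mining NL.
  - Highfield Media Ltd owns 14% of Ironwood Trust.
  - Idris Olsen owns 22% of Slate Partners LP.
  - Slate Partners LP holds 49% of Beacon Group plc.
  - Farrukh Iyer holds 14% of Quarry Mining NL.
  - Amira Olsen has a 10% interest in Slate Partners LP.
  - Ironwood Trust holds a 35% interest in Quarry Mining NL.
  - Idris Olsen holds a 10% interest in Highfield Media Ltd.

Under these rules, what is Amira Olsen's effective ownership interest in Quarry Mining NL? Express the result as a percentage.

8.5284%

By spousal attribution (R3), Amira Olsen is treated as also owning Idris Olsen's interest in Slate Partners LP, giving 10% + 22% = 32%.
By spousal attribution (R3), Amira Olsen is treated as owning Idris Olsen's 10% interest in Highfield Media Ltd.
Chain via Slate Partners LP → Beacon Group plc (R1): 32% × 49% × 13% = 2.0384% of Quarry Mining NL.
Direct interest in Quarry Mining NL: 6%.
Chain via Highfield Media Ltd → Ironwood Trust (R1): 10% × 14% × 35% = 0.49% of Quarry Mining NL.
Aggregating (R2): 2.0384% + 6% + 0.49% = 8.5284%.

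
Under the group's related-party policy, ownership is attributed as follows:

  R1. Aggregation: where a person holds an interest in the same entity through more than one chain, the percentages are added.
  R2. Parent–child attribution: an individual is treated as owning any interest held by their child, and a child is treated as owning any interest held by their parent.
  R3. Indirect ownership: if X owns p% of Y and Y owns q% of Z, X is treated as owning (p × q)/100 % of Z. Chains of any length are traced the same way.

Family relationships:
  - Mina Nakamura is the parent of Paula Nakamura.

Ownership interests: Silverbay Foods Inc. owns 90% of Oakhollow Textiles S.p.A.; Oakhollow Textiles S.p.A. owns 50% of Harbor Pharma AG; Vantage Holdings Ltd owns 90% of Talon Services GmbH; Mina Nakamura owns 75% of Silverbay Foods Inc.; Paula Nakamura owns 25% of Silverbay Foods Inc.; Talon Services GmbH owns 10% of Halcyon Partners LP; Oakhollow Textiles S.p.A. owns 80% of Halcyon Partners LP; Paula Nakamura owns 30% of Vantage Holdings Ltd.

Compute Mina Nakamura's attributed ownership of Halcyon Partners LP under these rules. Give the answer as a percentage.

74.7%

By parent–child attribution (R2), Mina Nakamura is treated as also owning Paula Nakamura's interest in Silverbay Foods Inc, giving 75% + 25% = 100%.
By parent–child attribution (R2), Mina Nakamura is treated as owning Paula Nakamura's 30% interest in Vantage Holdings Ltd.
Chain via Silverbay Foods Inc. → Oakhollow Textiles S.p.A. (R3): 100% × 90% × 80% = 72% of Halcyon Partners LP.
Chain via Vantage Holdings Ltd → Talon Services GmbH (R3): 30% × 90% × 10% = 2.7% of Halcyon Partners LP.
Aggregating (R1): 72% + 2.7% = 74.7%.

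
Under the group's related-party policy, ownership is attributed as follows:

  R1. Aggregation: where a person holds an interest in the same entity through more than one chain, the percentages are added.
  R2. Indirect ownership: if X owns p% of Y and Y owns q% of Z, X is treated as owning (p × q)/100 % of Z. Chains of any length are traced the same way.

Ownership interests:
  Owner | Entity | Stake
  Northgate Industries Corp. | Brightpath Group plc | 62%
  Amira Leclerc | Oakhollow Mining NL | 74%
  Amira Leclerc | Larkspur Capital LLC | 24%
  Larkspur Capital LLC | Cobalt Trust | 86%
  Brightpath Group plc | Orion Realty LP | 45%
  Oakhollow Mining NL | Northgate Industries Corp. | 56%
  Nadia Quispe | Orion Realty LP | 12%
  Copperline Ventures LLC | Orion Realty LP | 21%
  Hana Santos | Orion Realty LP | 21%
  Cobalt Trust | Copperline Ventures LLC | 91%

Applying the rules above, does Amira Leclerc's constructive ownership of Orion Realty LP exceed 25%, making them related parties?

No

Chain via Oakhollow Mining NL → Northgate Industries Corp. → Brightpath Group plc (R2): 74% × 56% × 62% × 45% = 11.56176% of Orion Realty LP.
Chain via Larkspur Capital LLC → Cobalt Trust → Copperline Ventures LLC (R2): 24% × 86% × 91% × 21% = 3.944304% of Orion Realty LP.
Aggregating (R1): 11.56176% + 3.944304% = 15.506064%.
15.506064% does not exceed the 25% threshold, so Amira is not a related party to Orion Realty LP.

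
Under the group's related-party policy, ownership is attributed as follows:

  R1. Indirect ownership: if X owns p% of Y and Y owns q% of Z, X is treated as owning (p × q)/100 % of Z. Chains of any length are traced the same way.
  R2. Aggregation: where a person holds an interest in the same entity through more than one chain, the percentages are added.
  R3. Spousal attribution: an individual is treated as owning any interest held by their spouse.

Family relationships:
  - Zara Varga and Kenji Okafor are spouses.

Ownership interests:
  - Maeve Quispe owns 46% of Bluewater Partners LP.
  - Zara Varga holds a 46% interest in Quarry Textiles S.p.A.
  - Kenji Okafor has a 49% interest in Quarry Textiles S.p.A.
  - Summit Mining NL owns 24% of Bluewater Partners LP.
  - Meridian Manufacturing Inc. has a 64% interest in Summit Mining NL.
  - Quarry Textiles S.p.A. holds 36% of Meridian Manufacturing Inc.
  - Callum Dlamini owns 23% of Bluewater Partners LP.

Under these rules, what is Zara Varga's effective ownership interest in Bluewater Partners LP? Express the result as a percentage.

5.25312%

By spousal attribution (R3), Zara Varga is treated as also owning Kenji Okafor's interest in Quarry Textiles S.p.A, giving 46% + 49% = 95%.
Chain via Quarry Textiles S.p.A. → Meridian Manufacturing Inc. → Summit Mining NL (R1): 95% × 36% × 64% × 24% = 5.25312% of Bluewater Partners LP.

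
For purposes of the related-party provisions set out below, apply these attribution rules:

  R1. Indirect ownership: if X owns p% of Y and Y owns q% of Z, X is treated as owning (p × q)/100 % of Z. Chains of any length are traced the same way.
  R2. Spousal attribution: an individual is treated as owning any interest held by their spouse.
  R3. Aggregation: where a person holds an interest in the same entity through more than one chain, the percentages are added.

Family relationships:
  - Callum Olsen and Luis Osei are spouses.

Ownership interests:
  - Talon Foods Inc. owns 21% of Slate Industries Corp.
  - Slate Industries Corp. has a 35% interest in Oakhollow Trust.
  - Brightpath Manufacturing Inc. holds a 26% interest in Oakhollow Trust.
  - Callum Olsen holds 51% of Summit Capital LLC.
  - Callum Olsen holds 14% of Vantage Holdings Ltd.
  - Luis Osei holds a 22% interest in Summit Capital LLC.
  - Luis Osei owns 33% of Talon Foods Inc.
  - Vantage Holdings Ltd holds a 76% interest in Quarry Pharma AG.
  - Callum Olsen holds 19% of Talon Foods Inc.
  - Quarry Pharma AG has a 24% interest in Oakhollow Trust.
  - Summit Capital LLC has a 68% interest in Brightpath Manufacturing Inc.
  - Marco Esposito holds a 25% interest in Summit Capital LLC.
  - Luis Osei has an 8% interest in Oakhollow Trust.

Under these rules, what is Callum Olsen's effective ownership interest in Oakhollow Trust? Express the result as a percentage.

By spousal attribution (R2), Callum Olsen is treated as also owning Luis Osei's interest in Talon Foods Inc, giving 19% + 33% = 52%.
By spousal attribution (R2), Callum Olsen is treated as also owning Luis Osei's interest in Summit Capital LLC, giving 51% + 22% = 73%.
By spousal attribution (R2), Callum Olsen is treated as owning Luis Osei's 8% interest in Oakhollow Trust.
Chain via Talon Foods Inc. → Slate Industries Corp. (R1): 52% × 21% × 35% = 3.822% of Oakhollow Trust.
Chain via Summit Capital LLC → Brightpath Manufacturing Inc. (R1): 73% × 68% × 26% = 12.9064% of Oakhollow Trust.
Chain via Vantage Holdings Ltd → Quarry Pharma AG (R1): 14% × 76% × 24% = 2.5536% of Oakhollow Trust.
Direct interest in Oakhollow Trust: 8%.
Aggregating (R3): 3.822% + 12.9064% + 2.5536% + 8% = 27.282%.

27.282%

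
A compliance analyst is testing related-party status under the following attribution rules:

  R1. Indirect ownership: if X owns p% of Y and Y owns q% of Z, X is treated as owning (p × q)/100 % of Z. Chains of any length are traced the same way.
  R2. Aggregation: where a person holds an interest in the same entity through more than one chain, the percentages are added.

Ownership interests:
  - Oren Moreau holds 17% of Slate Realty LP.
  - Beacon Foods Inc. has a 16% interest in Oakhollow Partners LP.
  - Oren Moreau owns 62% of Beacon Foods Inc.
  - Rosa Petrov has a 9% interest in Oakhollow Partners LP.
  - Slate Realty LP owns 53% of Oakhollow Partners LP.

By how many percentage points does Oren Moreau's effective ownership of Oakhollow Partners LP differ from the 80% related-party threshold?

61.07

Chain via Beacon Foods Inc. (R1): 62% × 16% = 9.92% of Oakhollow Partners LP.
Chain via Slate Realty LP (R1): 17% × 53% = 9.01% of Oakhollow Partners LP.
Aggregating (R2): 9.92% + 9.01% = 18.93%.
18.93% falls short of the 80% threshold by 61.07 percentage points.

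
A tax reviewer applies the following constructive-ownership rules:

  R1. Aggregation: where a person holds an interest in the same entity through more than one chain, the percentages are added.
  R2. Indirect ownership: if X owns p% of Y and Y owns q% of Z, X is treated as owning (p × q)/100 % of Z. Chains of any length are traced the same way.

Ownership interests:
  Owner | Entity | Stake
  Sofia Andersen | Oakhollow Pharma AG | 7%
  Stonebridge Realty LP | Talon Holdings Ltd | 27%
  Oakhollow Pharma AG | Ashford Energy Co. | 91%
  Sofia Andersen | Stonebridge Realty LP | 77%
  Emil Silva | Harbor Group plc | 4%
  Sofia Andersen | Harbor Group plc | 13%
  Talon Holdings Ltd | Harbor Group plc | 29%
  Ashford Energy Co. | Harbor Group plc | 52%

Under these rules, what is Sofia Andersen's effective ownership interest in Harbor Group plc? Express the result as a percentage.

Chain via Oakhollow Pharma AG → Ashford Energy Co. (R2): 7% × 91% × 52% = 3.3124% of Harbor Group plc.
Chain via Stonebridge Realty LP → Talon Holdings Ltd (R2): 77% × 27% × 29% = 6.0291% of Harbor Group plc.
Direct interest in Harbor Group plc: 13%.
Aggregating (R1): 3.3124% + 6.0291% + 13% = 22.3415%.

22.3415%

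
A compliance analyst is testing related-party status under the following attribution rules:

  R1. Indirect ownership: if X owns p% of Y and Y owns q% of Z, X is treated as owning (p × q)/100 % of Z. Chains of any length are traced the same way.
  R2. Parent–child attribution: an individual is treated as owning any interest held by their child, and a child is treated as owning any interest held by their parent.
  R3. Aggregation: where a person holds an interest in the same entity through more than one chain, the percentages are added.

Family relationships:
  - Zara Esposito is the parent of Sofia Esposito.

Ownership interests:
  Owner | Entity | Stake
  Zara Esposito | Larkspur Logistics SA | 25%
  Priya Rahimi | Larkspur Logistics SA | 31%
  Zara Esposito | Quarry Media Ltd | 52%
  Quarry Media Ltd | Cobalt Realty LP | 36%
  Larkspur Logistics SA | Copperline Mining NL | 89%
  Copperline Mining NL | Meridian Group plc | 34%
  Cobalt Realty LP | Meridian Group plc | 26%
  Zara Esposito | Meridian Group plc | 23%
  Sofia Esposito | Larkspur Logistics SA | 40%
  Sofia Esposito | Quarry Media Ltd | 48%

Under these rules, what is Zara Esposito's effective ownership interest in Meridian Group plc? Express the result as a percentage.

By parent–child attribution (R2), Zara Esposito is treated as also owning Sofia Esposito's interest in Quarry Media Ltd, giving 52% + 48% = 100%.
By parent–child attribution (R2), Zara Esposito is treated as also owning Sofia Esposito's interest in Larkspur Logistics SA, giving 25% + 40% = 65%.
Chain via Quarry Media Ltd → Cobalt Realty LP (R1): 100% × 36% × 26% = 9.36% of Meridian Group plc.
Chain via Larkspur Logistics SA → Copperline Mining NL (R1): 65% × 89% × 34% = 19.669% of Meridian Group plc.
Direct interest in Meridian Group plc: 23%.
Aggregating (R3): 9.36% + 19.669% + 23% = 52.029%.

52.029%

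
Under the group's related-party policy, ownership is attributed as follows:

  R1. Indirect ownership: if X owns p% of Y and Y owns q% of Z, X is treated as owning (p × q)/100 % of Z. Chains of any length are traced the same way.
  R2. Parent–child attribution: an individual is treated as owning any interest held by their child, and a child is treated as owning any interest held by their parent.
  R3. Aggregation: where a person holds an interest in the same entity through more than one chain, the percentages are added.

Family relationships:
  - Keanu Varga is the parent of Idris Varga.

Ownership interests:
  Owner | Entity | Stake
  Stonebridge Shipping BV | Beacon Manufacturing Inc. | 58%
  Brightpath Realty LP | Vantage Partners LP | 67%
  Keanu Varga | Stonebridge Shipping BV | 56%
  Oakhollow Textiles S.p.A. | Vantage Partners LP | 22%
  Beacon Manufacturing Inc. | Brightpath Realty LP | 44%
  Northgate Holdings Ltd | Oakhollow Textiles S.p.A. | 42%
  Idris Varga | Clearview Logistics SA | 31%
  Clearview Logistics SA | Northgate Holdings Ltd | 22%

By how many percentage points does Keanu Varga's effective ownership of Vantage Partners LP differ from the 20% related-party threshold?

By parent–child attribution (R2), Keanu Varga is treated as owning Idris Varga's 31% interest in Clearview Logistics SA.
Chain via Stonebridge Shipping BV → Beacon Manufacturing Inc. → Brightpath Realty LP (R1): 56% × 58% × 44% × 67% = 9.575104% of Vantage Partners LP.
Chain via Clearview Logistics SA → Northgate Holdings Ltd → Oakhollow Textiles S.p.A. (R1): 31% × 22% × 42% × 22% = 0.630168% of Vantage Partners LP.
Aggregating (R3): 9.575104% + 0.630168% = 10.205272%.
10.205272% falls short of the 20% threshold by 9.794728 percentage points.

9.794728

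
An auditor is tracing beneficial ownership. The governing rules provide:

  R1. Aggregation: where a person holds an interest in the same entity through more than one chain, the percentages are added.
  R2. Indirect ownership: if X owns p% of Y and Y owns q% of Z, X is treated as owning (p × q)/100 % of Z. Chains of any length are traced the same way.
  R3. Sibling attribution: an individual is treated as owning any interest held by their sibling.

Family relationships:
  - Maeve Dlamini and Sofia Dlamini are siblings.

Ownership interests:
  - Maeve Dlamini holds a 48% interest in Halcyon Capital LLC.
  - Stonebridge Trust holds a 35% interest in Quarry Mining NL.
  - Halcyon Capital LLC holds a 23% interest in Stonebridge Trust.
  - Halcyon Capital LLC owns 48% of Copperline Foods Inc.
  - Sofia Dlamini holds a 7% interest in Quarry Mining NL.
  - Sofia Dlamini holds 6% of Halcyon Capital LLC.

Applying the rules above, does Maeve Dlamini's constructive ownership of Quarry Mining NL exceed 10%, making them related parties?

Yes

By sibling attribution (R3), Maeve Dlamini is treated as also owning Sofia Dlamini's interest in Halcyon Capital LLC, giving 48% + 6% = 54%.
By sibling attribution (R3), Maeve Dlamini is treated as owning Sofia Dlamini's 7% interest in Quarry Mining NL.
Chain via Halcyon Capital LLC → Stonebridge Trust (R2): 54% × 23% × 35% = 4.347% of Quarry Mining NL.
Direct interest in Quarry Mining NL: 7%.
Aggregating (R1): 4.347% + 7% = 11.347%.
11.347% exceeds the 10% threshold, so Maeve is a related party to Quarry Mining NL.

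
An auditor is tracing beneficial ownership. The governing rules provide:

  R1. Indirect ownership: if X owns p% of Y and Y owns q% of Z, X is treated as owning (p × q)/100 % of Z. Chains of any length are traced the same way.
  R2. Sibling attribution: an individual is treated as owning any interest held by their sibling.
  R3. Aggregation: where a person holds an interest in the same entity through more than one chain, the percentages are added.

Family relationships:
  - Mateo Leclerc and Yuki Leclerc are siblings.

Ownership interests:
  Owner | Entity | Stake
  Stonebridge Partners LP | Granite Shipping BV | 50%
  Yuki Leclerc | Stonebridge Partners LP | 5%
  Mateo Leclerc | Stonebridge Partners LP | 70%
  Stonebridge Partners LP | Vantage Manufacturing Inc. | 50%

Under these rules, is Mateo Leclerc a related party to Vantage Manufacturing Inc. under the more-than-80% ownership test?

By sibling attribution (R2), Mateo Leclerc is treated as also owning Yuki Leclerc's interest in Stonebridge Partners LP, giving 70% + 5% = 75%.
Chain via Stonebridge Partners LP (R1): 75% × 50% = 37.5% of Vantage Manufacturing Inc.
37.5% does not exceed the 80% threshold, so Mateo is not a related party to Vantage Manufacturing Inc.

No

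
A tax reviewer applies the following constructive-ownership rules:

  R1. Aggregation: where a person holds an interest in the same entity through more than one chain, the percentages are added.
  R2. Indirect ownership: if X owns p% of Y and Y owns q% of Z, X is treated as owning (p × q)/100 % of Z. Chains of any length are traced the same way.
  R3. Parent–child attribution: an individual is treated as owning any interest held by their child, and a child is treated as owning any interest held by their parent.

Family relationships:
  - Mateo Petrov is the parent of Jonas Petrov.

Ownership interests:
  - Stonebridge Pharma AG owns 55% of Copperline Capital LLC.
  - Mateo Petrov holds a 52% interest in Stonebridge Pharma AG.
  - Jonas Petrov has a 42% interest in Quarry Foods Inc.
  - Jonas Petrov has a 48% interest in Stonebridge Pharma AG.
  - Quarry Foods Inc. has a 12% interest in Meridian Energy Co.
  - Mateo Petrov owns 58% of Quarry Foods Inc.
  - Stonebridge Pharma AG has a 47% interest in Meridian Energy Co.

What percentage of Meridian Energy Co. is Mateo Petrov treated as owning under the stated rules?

By parent–child attribution (R3), Mateo Petrov is treated as also owning Jonas Petrov's interest in Quarry Foods Inc, giving 58% + 42% = 100%.
By parent–child attribution (R3), Mateo Petrov is treated as also owning Jonas Petrov's interest in Stonebridge Pharma AG, giving 52% + 48% = 100%.
Chain via Quarry Foods Inc. (R2): 100% × 12% = 12% of Meridian Energy Co.
Chain via Stonebridge Pharma AG (R2): 100% × 47% = 47% of Meridian Energy Co.
Aggregating (R1): 12% + 47% = 59%.

59%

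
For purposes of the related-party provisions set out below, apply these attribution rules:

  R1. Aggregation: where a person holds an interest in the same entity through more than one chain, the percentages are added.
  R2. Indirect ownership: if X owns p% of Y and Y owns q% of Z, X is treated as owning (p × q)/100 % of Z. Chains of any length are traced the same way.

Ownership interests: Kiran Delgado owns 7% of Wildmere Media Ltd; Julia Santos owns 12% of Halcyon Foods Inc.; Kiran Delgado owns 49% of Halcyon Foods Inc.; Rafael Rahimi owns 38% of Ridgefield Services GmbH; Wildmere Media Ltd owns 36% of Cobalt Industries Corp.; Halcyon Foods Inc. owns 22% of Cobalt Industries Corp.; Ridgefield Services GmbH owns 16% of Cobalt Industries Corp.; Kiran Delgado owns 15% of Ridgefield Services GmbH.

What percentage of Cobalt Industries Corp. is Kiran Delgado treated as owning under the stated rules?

15.7%

Chain via Halcyon Foods Inc. (R2): 49% × 22% = 10.78% of Cobalt Industries Corp.
Chain via Wildmere Media Ltd (R2): 7% × 36% = 2.52% of Cobalt Industries Corp.
Chain via Ridgefield Services GmbH (R2): 15% × 16% = 2.4% of Cobalt Industries Corp.
Aggregating (R1): 10.78% + 2.52% + 2.4% = 15.7%.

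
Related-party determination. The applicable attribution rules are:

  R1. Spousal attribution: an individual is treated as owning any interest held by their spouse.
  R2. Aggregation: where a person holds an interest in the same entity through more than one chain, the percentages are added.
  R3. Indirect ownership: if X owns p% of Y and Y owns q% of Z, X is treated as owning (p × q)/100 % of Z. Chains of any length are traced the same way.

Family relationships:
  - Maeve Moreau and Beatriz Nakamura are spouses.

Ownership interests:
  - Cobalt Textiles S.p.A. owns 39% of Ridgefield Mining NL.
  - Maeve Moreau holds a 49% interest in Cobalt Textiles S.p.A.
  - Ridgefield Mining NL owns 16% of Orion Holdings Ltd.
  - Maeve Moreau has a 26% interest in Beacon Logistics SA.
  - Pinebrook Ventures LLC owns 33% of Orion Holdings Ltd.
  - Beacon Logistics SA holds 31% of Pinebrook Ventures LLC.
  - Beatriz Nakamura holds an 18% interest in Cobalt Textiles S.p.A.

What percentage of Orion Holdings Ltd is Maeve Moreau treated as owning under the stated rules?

By spousal attribution (R1), Maeve Moreau is treated as also owning Beatriz Nakamura's interest in Cobalt Textiles S.p.A, giving 49% + 18% = 67%.
Chain via Beacon Logistics SA → Pinebrook Ventures LLC (R3): 26% × 31% × 33% = 2.6598% of Orion Holdings Ltd.
Chain via Cobalt Textiles S.p.A. → Ridgefield Mining NL (R3): 67% × 39% × 16% = 4.1808% of Orion Holdings Ltd.
Aggregating (R2): 2.6598% + 4.1808% = 6.8406%.

6.8406%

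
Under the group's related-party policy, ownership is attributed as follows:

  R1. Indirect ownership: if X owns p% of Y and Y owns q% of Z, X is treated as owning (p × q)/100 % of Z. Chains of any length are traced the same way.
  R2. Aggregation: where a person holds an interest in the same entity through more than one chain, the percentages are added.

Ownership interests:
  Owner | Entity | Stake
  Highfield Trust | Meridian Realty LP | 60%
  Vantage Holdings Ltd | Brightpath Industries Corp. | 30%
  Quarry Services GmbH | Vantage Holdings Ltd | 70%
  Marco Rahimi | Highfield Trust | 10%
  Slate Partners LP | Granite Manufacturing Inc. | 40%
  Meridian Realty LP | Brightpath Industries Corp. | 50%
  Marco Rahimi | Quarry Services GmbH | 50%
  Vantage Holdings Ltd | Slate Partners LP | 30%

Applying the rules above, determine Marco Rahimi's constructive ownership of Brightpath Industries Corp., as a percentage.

Chain via Highfield Trust → Meridian Realty LP (R1): 10% × 60% × 50% = 3% of Brightpath Industries Corp.
Chain via Quarry Services GmbH → Vantage Holdings Ltd (R1): 50% × 70% × 30% = 10.5% of Brightpath Industries Corp.
Aggregating (R2): 3% + 10.5% = 13.5%.

13.5%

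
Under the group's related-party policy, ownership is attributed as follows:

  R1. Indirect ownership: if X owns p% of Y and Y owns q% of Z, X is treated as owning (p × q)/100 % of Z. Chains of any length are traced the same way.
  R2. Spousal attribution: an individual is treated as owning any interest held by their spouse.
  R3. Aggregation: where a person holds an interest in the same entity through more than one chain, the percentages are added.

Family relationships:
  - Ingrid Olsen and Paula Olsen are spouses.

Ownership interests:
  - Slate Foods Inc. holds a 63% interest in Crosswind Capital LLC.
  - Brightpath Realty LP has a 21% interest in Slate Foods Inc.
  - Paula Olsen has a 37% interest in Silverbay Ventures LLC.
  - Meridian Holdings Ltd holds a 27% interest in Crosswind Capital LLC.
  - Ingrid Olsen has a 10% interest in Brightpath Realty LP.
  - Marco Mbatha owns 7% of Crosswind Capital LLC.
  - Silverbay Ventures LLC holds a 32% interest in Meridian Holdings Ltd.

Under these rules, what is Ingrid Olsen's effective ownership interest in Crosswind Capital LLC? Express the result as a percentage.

By spousal attribution (R2), Ingrid Olsen is treated as owning Paula Olsen's 37% interest in Silverbay Ventures LLC.
Chain via Brightpath Realty LP → Slate Foods Inc. (R1): 10% × 21% × 63% = 1.323% of Crosswind Capital LLC.
Chain via Silverbay Ventures LLC → Meridian Holdings Ltd (R1): 37% × 32% × 27% = 3.1968% of Crosswind Capital LLC.
Aggregating (R3): 1.323% + 3.1968% = 4.5198%.

4.5198%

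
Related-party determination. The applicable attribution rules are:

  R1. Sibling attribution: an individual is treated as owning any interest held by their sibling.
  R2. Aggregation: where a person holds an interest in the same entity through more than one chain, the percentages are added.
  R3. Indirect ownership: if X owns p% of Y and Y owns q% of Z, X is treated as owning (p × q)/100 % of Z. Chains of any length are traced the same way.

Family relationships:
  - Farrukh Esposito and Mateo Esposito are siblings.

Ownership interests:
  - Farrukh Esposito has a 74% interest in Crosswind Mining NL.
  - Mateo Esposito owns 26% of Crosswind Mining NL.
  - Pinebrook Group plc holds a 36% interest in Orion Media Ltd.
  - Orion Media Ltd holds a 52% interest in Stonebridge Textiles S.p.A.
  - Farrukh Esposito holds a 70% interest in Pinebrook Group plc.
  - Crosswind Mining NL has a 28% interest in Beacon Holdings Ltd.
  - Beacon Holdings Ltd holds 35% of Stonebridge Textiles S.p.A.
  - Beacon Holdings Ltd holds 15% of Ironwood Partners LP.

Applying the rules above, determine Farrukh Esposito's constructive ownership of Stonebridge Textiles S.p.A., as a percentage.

22.904%

By sibling attribution (R1), Farrukh Esposito is treated as also owning Mateo Esposito's interest in Crosswind Mining NL, giving 74% + 26% = 100%.
Chain via Crosswind Mining NL → Beacon Holdings Ltd (R3): 100% × 28% × 35% = 9.8% of Stonebridge Textiles S.p.A.
Chain via Pinebrook Group plc → Orion Media Ltd (R3): 70% × 36% × 52% = 13.104% of Stonebridge Textiles S.p.A.
Aggregating (R2): 9.8% + 13.104% = 22.904%.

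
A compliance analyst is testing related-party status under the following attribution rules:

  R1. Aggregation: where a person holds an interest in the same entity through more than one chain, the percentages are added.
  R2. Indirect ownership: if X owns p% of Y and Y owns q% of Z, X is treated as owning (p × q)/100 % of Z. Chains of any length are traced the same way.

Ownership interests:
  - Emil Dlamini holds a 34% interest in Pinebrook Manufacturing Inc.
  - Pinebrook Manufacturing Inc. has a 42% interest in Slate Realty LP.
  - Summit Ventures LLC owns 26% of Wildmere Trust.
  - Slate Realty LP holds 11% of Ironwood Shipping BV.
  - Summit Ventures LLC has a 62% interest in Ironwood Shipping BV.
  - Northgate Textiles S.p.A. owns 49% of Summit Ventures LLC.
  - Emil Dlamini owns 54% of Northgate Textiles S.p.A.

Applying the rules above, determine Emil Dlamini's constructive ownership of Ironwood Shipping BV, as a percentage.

Chain via Pinebrook Manufacturing Inc. → Slate Realty LP (R2): 34% × 42% × 11% = 1.5708% of Ironwood Shipping BV.
Chain via Northgate Textiles S.p.A. → Summit Ventures LLC (R2): 54% × 49% × 62% = 16.4052% of Ironwood Shipping BV.
Aggregating (R1): 1.5708% + 16.4052% = 17.976%.

17.976%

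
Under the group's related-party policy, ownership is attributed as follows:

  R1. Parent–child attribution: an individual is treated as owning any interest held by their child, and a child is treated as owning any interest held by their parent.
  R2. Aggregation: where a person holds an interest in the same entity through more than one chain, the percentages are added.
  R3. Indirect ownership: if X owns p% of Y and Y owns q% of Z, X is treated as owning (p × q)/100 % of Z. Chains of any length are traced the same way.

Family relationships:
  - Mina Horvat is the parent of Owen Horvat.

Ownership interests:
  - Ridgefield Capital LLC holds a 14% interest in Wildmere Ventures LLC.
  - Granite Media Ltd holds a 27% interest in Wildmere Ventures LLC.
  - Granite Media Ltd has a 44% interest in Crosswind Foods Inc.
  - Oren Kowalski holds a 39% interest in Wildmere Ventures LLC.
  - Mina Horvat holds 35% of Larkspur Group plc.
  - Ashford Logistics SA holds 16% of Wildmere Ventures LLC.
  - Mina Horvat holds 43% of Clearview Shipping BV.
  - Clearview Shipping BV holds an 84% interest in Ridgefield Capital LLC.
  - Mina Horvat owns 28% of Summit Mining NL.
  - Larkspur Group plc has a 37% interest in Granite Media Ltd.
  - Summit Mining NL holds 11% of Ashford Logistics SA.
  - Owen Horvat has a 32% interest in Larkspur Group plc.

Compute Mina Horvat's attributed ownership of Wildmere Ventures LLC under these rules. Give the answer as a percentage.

12.2429%

By parent–child attribution (R1), Mina Horvat is treated as also owning Owen Horvat's interest in Larkspur Group plc, giving 35% + 32% = 67%.
Chain via Larkspur Group plc → Granite Media Ltd (R3): 67% × 37% × 27% = 6.6933% of Wildmere Ventures LLC.
Chain via Summit Mining NL → Ashford Logistics SA (R3): 28% × 11% × 16% = 0.4928% of Wildmere Ventures LLC.
Chain via Clearview Shipping BV → Ridgefield Capital LLC (R3): 43% × 84% × 14% = 5.0568% of Wildmere Ventures LLC.
Aggregating (R2): 6.6933% + 0.4928% + 5.0568% = 12.2429%.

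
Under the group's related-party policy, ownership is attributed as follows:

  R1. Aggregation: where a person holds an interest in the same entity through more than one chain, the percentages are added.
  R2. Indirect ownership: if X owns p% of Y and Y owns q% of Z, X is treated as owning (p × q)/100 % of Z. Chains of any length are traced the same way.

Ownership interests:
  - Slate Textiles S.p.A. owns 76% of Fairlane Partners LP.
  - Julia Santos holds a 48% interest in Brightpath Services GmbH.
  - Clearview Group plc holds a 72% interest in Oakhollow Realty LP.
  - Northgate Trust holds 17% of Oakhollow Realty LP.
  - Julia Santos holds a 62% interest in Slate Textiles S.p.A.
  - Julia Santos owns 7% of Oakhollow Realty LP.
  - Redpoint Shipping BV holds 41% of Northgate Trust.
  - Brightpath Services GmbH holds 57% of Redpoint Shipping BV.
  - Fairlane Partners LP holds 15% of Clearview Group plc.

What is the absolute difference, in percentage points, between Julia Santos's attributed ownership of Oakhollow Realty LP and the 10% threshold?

3.995952

Chain via Slate Textiles S.p.A. → Fairlane Partners LP → Clearview Group plc (R2): 62% × 76% × 15% × 72% = 5.08896% of Oakhollow Realty LP.
Chain via Brightpath Services GmbH → Redpoint Shipping BV → Northgate Trust (R2): 48% × 57% × 41% × 17% = 1.906992% of Oakhollow Realty LP.
Direct interest in Oakhollow Realty LP: 7%.
Aggregating (R1): 5.08896% + 1.906992% + 7% = 13.995952%.
13.995952% exceeds the 10% threshold by 3.995952 percentage points.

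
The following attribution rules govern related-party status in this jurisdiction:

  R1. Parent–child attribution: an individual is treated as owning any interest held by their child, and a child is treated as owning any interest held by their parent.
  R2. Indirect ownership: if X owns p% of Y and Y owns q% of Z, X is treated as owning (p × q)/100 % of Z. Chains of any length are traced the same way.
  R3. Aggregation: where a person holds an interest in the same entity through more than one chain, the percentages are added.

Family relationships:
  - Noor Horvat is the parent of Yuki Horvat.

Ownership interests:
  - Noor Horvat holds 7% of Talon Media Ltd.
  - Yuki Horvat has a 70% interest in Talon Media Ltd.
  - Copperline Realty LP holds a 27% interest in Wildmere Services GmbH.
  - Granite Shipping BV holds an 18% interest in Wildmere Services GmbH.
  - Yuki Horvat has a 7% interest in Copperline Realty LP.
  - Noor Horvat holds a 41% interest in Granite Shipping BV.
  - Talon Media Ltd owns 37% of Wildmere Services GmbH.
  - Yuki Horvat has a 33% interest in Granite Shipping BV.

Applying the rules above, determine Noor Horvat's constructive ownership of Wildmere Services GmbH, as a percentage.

By parent–child attribution (R1), Noor Horvat is treated as also owning Yuki Horvat's interest in Talon Media Ltd, giving 7% + 70% = 77%.
By parent–child attribution (R1), Noor Horvat is treated as also owning Yuki Horvat's interest in Granite Shipping BV, giving 41% + 33% = 74%.
By parent–child attribution (R1), Noor Horvat is treated as owning Yuki Horvat's 7% interest in Copperline Realty LP.
Chain via Talon Media Ltd (R2): 77% × 37% = 28.49% of Wildmere Services GmbH.
Chain via Granite Shipping BV (R2): 74% × 18% = 13.32% of Wildmere Services GmbH.
Chain via Copperline Realty LP (R2): 7% × 27% = 1.89% of Wildmere Services GmbH.
Aggregating (R3): 28.49% + 13.32% + 1.89% = 43.7%.

43.7%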